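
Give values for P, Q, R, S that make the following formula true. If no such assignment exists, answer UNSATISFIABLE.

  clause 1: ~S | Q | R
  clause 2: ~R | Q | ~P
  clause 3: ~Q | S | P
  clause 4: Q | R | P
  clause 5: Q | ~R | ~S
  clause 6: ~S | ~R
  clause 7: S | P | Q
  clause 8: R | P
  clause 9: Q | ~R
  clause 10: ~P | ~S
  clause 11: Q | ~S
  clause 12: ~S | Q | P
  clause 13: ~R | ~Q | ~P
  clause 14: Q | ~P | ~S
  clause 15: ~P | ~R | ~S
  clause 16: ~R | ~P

P=1, Q=1, R=0, S=0

Suppose S = 0.
Suppose Q = 1.
The clause (P) is unit, so P = 1.
The clause (~R) is unit, so R = 0.
This assignment satisfies each clause.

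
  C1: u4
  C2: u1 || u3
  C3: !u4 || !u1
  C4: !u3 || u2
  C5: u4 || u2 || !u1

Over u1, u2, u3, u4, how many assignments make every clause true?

There are 2^4 = 16 truth assignments over (u1, u2, u3, u4).
Check each against the 5 clauses (columns in the order u1, u2, u3, u4):
  F F F F  ✗ fails (u4)
  F F F T  ✗ fails (u1 || u3)
  F F T F  ✗ fails (u4)
  F F T T  ✗ fails (!u3 || u2)
  F T F F  ✗ fails (u4)
  F T F T  ✗ fails (u1 || u3)
  F T T F  ✗ fails (u4)
  F T T T  ✓ satisfies all
  T F F F  ✗ fails (u4)
  T F F T  ✗ fails (!u4 || !u1)
  T F T F  ✗ fails (u4)
  T F T T  ✗ fails (!u4 || !u1)
  T T F F  ✗ fails (u4)
  T T F T  ✗ fails (!u4 || !u1)
  T T T F  ✗ fails (u4)
  T T T T  ✗ fails (!u4 || !u1)
1 of the 16 rows is a model.

1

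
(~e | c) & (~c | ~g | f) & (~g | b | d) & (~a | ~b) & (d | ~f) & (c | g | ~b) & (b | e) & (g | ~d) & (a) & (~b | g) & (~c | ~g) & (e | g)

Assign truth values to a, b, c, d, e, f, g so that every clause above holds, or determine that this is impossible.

a: 1, b: 0, c: 1, d: 0, e: 1, f: 0, g: 0

(a) alone gives a = 1.
(~b) alone gives b = 0.
(e) alone gives e = 1.
(c) alone gives c = 1.
(~g) alone gives g = 0.
(~d) alone gives d = 0.
(~f) alone gives f = 0.
All clauses are satisfied.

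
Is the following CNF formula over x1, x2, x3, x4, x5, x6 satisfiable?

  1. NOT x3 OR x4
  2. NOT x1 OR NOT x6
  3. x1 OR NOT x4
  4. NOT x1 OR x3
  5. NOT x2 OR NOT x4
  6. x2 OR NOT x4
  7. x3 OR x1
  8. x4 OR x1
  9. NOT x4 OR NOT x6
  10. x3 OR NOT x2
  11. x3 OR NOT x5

Suppose x3 = false.
The clause (NOT x1) is unit, so x1 = false.
But (x1) is also a unit clause — contradiction.
Undo x3 and try x3 = true.
The clause (x4) is unit, so x4 = true.
The clause (x1) is unit, so x1 = true.
The clause (NOT x6) is unit, so x6 = false.
The clause (NOT x2) is unit, so x2 = false.
But (x2) is also a unit clause — contradiction.
Neither x3 = true nor x3 = false works.
No assignment satisfies every clause.

No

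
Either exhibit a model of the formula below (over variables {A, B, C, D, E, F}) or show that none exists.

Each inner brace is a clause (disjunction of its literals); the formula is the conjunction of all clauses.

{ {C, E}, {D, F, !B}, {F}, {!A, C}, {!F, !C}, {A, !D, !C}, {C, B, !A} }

From the singleton clause (F), F = true.
From the singleton clause (!C), C = false.
From the singleton clause (E), E = true.
From the singleton clause (!A), A = false.
Every clause is now satisfied; B, D are unconstrained.

A ↦ false,  B ↦ false,  C ↦ false,  D ↦ false,  E ↦ true,  F ↦ true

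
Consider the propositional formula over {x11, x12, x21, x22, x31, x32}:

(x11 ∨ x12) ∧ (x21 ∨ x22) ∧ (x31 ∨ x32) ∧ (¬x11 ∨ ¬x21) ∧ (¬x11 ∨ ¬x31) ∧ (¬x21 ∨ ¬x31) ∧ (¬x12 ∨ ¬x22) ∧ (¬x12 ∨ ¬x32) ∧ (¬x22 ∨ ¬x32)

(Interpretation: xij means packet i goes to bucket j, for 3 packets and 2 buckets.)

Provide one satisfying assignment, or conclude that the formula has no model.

UNSATISFIABLE

Branch on x11: set x11 = True.
(¬x21) alone gives x21 = False.
(x22) alone gives x22 = True.
(¬x31) alone gives x31 = False.
(x32) alone gives x32 = True.
Now (¬x32) is unsatisfied and unit — conflict.
Undo x11 and try x11 = False.
(x12) alone gives x12 = True.
(¬x22) alone gives x22 = False.
(x21) alone gives x21 = True.
(¬x31) alone gives x31 = False.
(x32) alone gives x32 = True.
Now (¬x32) is unsatisfied and unit — conflict.
Both values of x11 lead to a conflict.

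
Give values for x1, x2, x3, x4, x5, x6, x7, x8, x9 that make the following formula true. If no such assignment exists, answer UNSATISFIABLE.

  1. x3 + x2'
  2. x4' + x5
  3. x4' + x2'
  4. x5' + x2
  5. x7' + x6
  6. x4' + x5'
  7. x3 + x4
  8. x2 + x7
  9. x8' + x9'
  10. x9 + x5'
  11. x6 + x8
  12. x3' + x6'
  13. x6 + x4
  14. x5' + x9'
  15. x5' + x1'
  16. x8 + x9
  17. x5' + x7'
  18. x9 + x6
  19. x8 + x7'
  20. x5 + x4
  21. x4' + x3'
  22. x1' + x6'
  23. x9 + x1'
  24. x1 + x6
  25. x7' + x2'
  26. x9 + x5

UNSATISFIABLE

Suppose x3 = 1.
(x6') alone gives x6 = 0.
(x7') alone gives x7 = 0.
(x2) alone gives x2 = 1.
(x4') alone gives x4 = 0.
Now (x4) is unsatisfied and unit — conflict.
That branch fails; take x3 = 0 instead.
(x2') alone gives x2 = 0.
(x5') alone gives x5 = 0.
(x4') alone gives x4 = 0.
Now (x4) is unsatisfied and unit — conflict.
Both values of x3 lead to a conflict.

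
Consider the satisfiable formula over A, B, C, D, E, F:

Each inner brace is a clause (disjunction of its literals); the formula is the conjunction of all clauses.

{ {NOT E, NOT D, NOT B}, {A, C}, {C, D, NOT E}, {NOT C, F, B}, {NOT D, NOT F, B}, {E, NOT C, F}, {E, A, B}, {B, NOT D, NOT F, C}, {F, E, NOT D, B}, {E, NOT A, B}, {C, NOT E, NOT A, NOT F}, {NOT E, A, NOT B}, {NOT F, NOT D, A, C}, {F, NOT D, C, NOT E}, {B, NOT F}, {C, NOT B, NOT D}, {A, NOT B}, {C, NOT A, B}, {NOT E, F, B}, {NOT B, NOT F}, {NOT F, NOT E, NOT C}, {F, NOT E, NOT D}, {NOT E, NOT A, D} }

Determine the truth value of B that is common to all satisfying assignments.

True

Suppose B = false.
(NOT F) alone gives F = false.
(NOT C) alone gives C = false.
(A) alone gives A = true.
But (NOT A) is also a unit clause — contradiction.
So every satisfying assignment has B = True.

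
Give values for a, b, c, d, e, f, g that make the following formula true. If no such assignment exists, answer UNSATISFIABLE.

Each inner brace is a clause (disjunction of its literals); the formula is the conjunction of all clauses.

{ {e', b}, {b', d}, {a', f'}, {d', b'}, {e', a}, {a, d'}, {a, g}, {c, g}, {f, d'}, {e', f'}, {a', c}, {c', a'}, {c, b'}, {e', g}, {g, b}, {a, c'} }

Try e = 0.
Try b = 0.
(g) alone gives g = 1.
Try a = 0.
(d') alone gives d = 0.
(c') alone gives c = 0.
All clauses hold; f can take either value.

a=0; b=0; c=0; d=0; e=0; f=0; g=1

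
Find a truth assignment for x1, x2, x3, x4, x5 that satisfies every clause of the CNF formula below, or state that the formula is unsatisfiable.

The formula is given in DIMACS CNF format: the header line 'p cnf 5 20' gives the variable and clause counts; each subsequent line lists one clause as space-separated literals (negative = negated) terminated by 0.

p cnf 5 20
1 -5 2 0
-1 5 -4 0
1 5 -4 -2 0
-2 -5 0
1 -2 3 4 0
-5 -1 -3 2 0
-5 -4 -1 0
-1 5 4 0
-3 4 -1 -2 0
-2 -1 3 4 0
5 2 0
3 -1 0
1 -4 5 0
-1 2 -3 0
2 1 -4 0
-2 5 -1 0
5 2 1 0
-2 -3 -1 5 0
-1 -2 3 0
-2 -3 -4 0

x1 ↦ False; x2 ↦ True; x3 ↦ True; x4 ↦ False; x5 ↦ False

Suppose x2 = True.
Unit clause (¬x5) forces x5 = False.
Unit clause (¬x1) forces x1 = False.
Unit clause (¬x4) forces x4 = False.
Unit clause (x3) forces x3 = True.
Every clause now holds.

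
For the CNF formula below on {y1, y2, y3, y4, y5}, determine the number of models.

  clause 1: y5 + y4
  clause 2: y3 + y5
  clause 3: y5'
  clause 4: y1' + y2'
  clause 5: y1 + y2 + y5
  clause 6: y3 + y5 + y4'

2

There are 2^5 = 32 truth assignments over (y1, y2, y3, y4, y5).
Split on y4. With y4 = 1, the clauses containing y4 are satisfied and y4' drops from the rest; 2 of the 2^4 = 16 assignments to the other variables satisfy what remains.
With y4 = 0, by the same count on the reduced clause set, 0 assignments work.
Total: 2 + 0 = 2.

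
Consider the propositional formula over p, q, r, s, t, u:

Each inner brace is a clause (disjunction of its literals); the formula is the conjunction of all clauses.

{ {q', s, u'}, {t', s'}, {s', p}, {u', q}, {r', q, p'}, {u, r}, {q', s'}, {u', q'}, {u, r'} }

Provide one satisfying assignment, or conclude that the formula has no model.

Branch on t: set t = 0.
Branch on s: set s = 0.
Branch on q: set q = 0.
Unit clause (u') forces u = 0.
Unit clause (r) forces r = 1.
That conflicts with the unit clause (r').
That branch fails; take q = 1 instead.
Unit clause (u') forces u = 0.
Unit clause (r) forces r = 1.
That conflicts with the unit clause (r').
Both values of q lead to a conflict.
That branch fails; take s = 1 instead.
Unit clause (p) forces p = 1.
Unit clause (q') forces q = 0.
Unit clause (u') forces u = 0.
Unit clause (r') forces r = 0.
That conflicts with the unit clause (r).
Both values of s lead to a conflict.
That branch fails; take t = 1 instead.
Unit clause (s') forces s = 0.
Branch on q: set q = 0.
Unit clause (u') forces u = 0.
Unit clause (r) forces r = 1.
That conflicts with the unit clause (r').
That branch fails; take q = 1 instead.
Unit clause (u') forces u = 0.
Unit clause (r) forces r = 1.
That conflicts with the unit clause (r').
Both values of q lead to a conflict.
Both values of t lead to a conflict.

UNSATISFIABLE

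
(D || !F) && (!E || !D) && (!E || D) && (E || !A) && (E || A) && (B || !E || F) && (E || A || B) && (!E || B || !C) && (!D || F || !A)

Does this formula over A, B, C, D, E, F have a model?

No, unsatisfiable

Branch on D: set D = true.
The clause (!E) is unit, so E = false.
The clause (!A) is unit, so A = false.
That conflicts with the unit clause (A).
So D must be the other value — set D = false.
The clause (!F) is unit, so F = false.
The clause (!E) is unit, so E = false.
The clause (!A) is unit, so A = false.
That conflicts with the unit clause (A).
Both values of D lead to a conflict.
No assignment satisfies every clause.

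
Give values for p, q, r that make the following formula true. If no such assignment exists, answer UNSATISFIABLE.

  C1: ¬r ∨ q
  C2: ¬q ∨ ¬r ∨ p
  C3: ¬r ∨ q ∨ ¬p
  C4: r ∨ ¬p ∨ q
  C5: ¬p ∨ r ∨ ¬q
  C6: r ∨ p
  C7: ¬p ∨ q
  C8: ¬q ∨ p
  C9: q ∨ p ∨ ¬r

Try r = True.
Unit clause (q) forces q = True.
Unit clause (p) forces p = True.
This assignment satisfies each clause.

p=True; q=True; r=True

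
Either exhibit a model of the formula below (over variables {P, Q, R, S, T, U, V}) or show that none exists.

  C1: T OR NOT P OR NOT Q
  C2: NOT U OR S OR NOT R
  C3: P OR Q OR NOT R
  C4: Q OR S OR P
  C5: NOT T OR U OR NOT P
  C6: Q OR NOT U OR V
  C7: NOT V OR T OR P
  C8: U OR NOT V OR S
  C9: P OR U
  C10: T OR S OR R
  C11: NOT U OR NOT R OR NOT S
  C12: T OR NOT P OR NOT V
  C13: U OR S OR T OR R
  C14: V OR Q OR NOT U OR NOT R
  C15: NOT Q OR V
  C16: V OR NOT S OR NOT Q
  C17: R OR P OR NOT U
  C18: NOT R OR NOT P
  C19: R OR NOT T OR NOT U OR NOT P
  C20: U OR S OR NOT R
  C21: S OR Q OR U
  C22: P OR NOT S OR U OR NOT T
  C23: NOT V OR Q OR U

Branch on P: set P = true.
Unit clause (NOT R) forces R = false.
Branch on T: set T = false.
Unit clause (NOT Q) forces Q = false.
Unit clause (S) forces S = true.
Unit clause (NOT V) forces V = false.
Unit clause (NOT U) forces U = false.
This assignment satisfies each clause.

P: true, Q: false, R: false, S: true, T: false, U: false, V: false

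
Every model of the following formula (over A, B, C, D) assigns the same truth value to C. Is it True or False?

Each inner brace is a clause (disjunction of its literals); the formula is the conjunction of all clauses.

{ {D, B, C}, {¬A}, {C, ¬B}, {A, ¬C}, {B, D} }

Suppose C = True.
The clause (¬A) is unit, so A = False.
Now (A) is unsatisfied and unit — conflict.
So every satisfying assignment has C = False.

False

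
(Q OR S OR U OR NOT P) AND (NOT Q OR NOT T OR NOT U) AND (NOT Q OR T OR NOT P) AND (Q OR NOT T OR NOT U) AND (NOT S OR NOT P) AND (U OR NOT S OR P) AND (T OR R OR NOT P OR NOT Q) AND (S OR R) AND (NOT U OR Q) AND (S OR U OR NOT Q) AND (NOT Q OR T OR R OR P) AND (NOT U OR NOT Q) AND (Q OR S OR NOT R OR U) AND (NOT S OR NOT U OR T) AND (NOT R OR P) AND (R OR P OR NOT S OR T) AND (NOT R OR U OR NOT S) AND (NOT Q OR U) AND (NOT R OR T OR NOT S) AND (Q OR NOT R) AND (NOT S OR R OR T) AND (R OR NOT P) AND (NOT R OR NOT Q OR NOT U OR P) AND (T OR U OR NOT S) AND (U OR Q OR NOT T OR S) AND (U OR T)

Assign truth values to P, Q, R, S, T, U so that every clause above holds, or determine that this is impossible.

Case S = false:
The clause (R) is unit, so R = true.
The clause (P) is unit, so P = true.
The clause (Q) is unit, so Q = true.
The clause (T) is unit, so T = true.
The clause (NOT U) is unit, so U = false.
Now (U) is unsatisfied and unit — conflict.
That branch fails; take S = true instead.
The clause (NOT P) is unit, so P = false.
The clause (U) is unit, so U = true.
The clause (Q) is unit, so Q = true.
Now (NOT Q) is unsatisfied and unit — conflict.
Neither S = true nor S = false works.

UNSATISFIABLE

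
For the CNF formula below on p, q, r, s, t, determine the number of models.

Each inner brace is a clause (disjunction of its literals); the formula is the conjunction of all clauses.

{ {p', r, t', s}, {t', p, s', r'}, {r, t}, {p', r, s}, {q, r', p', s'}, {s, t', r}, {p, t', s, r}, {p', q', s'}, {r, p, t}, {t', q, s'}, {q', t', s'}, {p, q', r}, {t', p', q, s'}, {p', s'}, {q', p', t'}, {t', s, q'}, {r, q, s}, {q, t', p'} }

7

There are 2^5 = 32 truth assignments over (p, q, r, s, t).
Split on q. With q = 1, the clauses containing q are satisfied and q' drops from the rest; 3 of the 2^4 = 16 assignments to the other variables satisfy what remains.
With q = 0, by the same count on the reduced clause set, 4 assignments work.
(One model: p=F, q=F, r=T, s=F, t=F.)
Total: 3 + 4 = 7.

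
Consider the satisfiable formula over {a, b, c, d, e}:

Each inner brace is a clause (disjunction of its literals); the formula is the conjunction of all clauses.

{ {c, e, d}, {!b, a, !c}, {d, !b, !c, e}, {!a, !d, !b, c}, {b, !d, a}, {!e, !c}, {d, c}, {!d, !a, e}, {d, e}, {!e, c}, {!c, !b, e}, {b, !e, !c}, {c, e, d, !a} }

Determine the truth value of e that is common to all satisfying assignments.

Suppose e = true.
(!c) alone gives c = false.
Now (c) is unsatisfied and unit — conflict.
So every satisfying assignment has e = False.

False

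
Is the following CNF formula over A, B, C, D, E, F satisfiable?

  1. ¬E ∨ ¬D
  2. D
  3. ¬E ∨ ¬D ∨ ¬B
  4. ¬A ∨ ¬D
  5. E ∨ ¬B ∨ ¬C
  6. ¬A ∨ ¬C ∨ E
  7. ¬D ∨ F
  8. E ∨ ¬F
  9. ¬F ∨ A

The clause (D) is unit, so D = True.
The clause (¬E) is unit, so E = False.
The clause (¬A) is unit, so A = False.
The clause (F) is unit, so F = True.
Now (¬F) is unsatisfied and unit — conflict.
No assignment satisfies every clause.

No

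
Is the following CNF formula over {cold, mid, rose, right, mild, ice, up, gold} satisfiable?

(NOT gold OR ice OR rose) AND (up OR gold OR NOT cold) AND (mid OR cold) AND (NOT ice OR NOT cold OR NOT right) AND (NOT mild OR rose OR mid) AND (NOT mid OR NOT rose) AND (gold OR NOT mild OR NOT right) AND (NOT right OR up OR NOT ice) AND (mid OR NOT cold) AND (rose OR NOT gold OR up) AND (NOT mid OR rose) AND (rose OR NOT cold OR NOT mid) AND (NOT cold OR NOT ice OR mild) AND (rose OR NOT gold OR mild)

Unsatisfiable

Try mid = true.
Unit clause (NOT rose) forces rose = false.
But (rose) is also a unit clause — contradiction.
Undo mid and try mid = false.
Unit clause (cold) forces cold = true.
But (NOT cold) is also a unit clause — contradiction.
Neither mid = true nor mid = false works.
No assignment satisfies every clause.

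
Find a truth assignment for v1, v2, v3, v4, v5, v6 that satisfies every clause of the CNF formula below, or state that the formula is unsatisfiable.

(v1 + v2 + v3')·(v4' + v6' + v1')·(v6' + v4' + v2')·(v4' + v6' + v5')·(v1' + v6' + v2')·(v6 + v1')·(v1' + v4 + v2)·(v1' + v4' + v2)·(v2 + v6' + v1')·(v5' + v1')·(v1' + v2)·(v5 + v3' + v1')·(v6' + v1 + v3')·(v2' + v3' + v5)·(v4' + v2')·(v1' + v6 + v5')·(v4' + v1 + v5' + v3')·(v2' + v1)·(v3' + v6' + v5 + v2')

Branch on v6: set v6 = 0.
(v1') alone gives v1 = 0.
(v2') alone gives v2 = 0.
(v3') alone gives v3 = 0.
All clauses hold; v4, v5 can take either value.

v1=0,  v2=0,  v3=0,  v4=0,  v5=0,  v6=0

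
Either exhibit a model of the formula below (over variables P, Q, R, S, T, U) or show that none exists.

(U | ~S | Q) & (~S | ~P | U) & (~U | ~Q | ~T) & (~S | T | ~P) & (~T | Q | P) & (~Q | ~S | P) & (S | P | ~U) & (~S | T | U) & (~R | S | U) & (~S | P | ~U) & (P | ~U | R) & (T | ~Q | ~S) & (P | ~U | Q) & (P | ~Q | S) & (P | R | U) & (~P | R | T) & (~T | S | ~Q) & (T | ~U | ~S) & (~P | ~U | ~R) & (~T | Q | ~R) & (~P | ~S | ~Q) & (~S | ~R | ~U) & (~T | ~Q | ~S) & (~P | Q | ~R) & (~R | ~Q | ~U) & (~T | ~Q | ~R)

P=1,  Q=0,  R=0,  S=1,  T=1,  U=1

Case U = 1:
Case Q = 0:
The clause (P) is unit, so P = 1.
The clause (~R) is unit, so R = 0.
The clause (T) is unit, so T = 1.
Every clause is now satisfied; S is unconstrained.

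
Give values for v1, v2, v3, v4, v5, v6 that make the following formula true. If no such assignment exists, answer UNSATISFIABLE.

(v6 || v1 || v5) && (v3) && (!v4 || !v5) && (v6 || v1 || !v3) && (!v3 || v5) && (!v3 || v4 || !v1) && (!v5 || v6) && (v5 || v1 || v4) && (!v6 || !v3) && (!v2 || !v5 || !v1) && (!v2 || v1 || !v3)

UNSATISFIABLE

The clause (v3) is unit, so v3 = true.
The clause (v5) is unit, so v5 = true.
The clause (!v4) is unit, so v4 = false.
The clause (!v1) is unit, so v1 = false.
The clause (v6) is unit, so v6 = true.
Now (!v6) is unsatisfied and unit — conflict.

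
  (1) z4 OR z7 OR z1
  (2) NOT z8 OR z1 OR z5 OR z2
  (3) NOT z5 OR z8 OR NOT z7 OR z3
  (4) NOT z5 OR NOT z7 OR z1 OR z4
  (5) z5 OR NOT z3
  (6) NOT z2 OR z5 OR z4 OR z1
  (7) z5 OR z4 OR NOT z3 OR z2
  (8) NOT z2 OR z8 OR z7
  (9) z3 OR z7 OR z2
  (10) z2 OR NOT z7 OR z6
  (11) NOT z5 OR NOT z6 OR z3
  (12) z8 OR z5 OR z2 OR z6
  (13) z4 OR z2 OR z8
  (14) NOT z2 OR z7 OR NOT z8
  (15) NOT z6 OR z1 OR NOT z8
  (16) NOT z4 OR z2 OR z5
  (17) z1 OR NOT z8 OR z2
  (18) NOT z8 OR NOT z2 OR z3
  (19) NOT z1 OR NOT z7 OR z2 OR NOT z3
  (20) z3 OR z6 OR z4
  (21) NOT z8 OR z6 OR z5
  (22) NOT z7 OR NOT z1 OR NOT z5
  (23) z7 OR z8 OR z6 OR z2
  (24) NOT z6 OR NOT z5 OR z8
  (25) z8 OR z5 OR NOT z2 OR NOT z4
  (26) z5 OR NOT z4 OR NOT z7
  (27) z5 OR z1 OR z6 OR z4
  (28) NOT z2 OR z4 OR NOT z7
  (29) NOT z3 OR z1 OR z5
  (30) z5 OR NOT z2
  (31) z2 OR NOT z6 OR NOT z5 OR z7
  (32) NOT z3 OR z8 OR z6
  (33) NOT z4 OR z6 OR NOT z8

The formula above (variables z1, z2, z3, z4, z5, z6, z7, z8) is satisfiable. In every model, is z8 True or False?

Suppose z8 = false.
Suppose z5 = true.
The clause (NOT z6) is unit, so z6 = false.
The clause (NOT z3) is unit, so z3 = false.
The clause (NOT z7) is unit, so z7 = false.
The clause (NOT z2) is unit, so z2 = false.
But (z2) is also a unit clause — contradiction.
So z5 must be the other value — set z5 = false.
The clause (NOT z3) is unit, so z3 = false.
The clause (NOT z2) is unit, so z2 = false.
The clause (z7) is unit, so z7 = true.
The clause (z6) is unit, so z6 = true.
The clause (z4) is unit, so z4 = true.
But (NOT z4) is also a unit clause — contradiction.
Both values of z5 lead to a conflict.
So every satisfying assignment has z8 = True.

True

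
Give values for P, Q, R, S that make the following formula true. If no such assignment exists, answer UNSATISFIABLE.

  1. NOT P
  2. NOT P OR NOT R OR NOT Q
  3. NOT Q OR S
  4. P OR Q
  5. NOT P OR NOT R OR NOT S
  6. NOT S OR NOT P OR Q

P=false; Q=true; R=false; S=true

(NOT P) alone gives P = false.
(Q) alone gives Q = true.
(S) alone gives S = true.
All clauses hold; R can take either value.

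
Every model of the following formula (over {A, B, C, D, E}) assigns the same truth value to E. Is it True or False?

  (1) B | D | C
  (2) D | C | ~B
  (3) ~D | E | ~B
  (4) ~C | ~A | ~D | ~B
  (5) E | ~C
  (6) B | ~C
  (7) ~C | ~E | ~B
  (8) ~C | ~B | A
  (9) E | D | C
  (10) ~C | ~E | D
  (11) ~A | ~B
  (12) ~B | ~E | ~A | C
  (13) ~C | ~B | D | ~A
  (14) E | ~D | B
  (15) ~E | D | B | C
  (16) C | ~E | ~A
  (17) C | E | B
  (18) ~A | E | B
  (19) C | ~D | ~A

True

Suppose E = 0.
From the singleton clause (~C), C = 0.
From the singleton clause (D), D = 1.
From the singleton clause (~B), B = 0.
That conflicts with the unit clause (B).
So every satisfying assignment has E = True.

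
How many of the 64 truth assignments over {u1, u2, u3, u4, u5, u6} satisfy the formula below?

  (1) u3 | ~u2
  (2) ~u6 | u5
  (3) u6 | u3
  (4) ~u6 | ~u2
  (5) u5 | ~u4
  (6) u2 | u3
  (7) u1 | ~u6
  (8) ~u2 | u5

12

There are 2^6 = 64 truth assignments over (u1, u2, u3, u4, u5, u6).
Split on u4. With u4 = 1, the clauses containing u4 are satisfied and ~u4 drops from the rest; 5 of the 2^5 = 32 assignments to the other variables satisfy what remains.
With u4 = 0, by the same count on the reduced clause set, 7 assignments work.
Total: 5 + 7 = 12.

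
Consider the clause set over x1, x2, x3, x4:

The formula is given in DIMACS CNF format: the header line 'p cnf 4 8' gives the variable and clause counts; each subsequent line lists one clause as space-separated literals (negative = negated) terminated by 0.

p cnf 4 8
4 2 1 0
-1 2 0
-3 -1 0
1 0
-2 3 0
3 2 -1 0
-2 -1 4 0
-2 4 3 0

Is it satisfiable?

Unit clause (x1) forces x1 = True.
Unit clause (x2) forces x2 = True.
Unit clause (¬x3) forces x3 = False.
But (x3) is also a unit clause — contradiction.
No assignment satisfies every clause.

Unsatisfiable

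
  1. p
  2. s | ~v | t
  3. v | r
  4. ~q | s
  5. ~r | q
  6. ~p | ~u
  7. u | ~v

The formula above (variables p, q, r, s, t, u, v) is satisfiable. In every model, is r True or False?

Suppose r = 0.
(p) alone gives p = 1.
(v) alone gives v = 1.
(~u) alone gives u = 0.
Now (u) is unsatisfied and unit — conflict.
So every satisfying assignment has r = True.

True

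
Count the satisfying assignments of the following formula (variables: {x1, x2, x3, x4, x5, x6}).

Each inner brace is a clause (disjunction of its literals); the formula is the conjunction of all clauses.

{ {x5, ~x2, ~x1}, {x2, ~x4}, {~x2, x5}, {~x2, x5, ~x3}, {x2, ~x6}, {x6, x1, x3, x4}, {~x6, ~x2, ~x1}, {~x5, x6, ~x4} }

There are 2^6 = 64 truth assignments over (x1, x2, x3, x4, x5, x6).
Split on x2. With x2 = 1, the clauses containing x2 are satisfied and ~x2 drops from the rest; 7 of the 2^5 = 32 assignments to the other variables satisfy what remains.
With x2 = 0, by the same count on the reduced clause set, 6 assignments work.
(One model: x1=F, x2=F, x3=T, x4=F, x5=F, x6=F.)
Total: 7 + 6 = 13.

13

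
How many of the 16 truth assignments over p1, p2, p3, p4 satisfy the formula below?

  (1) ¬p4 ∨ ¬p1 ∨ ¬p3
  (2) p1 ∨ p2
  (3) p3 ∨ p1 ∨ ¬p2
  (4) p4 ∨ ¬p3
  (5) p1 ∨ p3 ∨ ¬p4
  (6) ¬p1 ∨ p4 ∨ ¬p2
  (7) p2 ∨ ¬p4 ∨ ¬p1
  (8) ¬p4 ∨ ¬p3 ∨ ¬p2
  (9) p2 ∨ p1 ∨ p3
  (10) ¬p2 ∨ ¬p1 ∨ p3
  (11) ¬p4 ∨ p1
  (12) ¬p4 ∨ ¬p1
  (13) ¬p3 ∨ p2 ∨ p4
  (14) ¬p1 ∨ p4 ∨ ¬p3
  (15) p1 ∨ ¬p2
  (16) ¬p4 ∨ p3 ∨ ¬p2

1

There are 2^4 = 16 truth assignments over (p1, p2, p3, p4).
Check each against the 16 clauses (columns in the order p1, p2, p3, p4):
  F F F F  ✗ fails (p1 ∨ p2)
  F F F T  ✗ fails (p1 ∨ p2)
  F F T F  ✗ fails (p1 ∨ p2)
  F F T T  ✗ fails (p1 ∨ p2)
  F T F F  ✗ fails (p3 ∨ p1 ∨ ¬p2)
  F T F T  ✗ fails (p3 ∨ p1 ∨ ¬p2)
  F T T F  ✗ fails (p4 ∨ ¬p3)
  F T T T  ✗ fails (¬p4 ∨ ¬p3 ∨ ¬p2)
  T F F F  ✓ satisfies all
  T F F T  ✗ fails (p2 ∨ ¬p4 ∨ ¬p1)
  T F T F  ✗ fails (p4 ∨ ¬p3)
  T F T T  ✗ fails (¬p4 ∨ ¬p1 ∨ ¬p3)
  T T F F  ✗ fails (¬p1 ∨ p4 ∨ ¬p2)
  T T F T  ✗ fails (¬p2 ∨ ¬p1 ∨ p3)
  T T T F  ✗ fails (p4 ∨ ¬p3)
  T T T T  ✗ fails (¬p4 ∨ ¬p1 ∨ ¬p3)
1 of the 16 rows is a model.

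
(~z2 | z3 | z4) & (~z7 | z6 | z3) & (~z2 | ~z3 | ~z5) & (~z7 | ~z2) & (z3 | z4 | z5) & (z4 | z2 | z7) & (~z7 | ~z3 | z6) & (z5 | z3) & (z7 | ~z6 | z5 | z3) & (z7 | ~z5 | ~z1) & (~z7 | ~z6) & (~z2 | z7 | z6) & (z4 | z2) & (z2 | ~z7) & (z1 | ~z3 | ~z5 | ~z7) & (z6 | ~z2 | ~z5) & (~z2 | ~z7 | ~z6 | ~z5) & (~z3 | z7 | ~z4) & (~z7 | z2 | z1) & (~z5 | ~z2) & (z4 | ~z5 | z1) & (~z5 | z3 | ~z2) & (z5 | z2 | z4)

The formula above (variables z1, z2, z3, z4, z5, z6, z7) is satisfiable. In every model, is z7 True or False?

False

Suppose z7 = 1.
From the singleton clause (~z2), z2 = 0.
That conflicts with the unit clause (z2).
So every satisfying assignment has z7 = False.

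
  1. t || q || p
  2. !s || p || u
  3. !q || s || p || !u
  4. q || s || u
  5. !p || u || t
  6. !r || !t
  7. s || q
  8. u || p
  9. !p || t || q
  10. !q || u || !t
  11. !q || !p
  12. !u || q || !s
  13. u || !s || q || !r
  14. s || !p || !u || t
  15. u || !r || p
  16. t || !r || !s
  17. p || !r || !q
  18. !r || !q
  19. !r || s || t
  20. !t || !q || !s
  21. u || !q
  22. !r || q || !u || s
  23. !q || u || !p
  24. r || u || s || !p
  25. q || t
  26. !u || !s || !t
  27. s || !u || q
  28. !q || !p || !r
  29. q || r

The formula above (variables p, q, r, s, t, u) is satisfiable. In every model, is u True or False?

True

Suppose u = false.
(p) alone gives p = true.
(t) alone gives t = true.
(!r) alone gives r = false.
(!q) alone gives q = false.
But (q) is also a unit clause — contradiction.
So every satisfying assignment has u = True.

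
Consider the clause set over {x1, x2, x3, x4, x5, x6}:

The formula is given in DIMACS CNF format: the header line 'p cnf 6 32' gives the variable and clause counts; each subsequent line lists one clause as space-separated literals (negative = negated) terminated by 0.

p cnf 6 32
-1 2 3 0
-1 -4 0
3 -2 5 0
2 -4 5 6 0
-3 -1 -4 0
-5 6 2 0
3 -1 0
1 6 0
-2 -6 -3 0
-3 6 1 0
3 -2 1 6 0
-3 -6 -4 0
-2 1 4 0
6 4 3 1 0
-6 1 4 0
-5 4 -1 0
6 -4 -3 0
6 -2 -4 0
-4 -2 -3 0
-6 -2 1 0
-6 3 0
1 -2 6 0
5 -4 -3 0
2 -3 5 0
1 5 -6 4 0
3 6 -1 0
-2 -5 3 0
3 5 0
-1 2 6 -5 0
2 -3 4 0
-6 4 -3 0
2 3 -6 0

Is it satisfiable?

Yes

Branch on x1: set x1 = True.
(¬x4) alone gives x4 = False.
(x3) alone gives x3 = True.
(¬x5) alone gives x5 = False.
(x2) alone gives x2 = True.
(¬x6) alone gives x6 = False.
This assignment satisfies each clause.
A satisfying assignment: x1: True; x2: True; x3: True; x4: False; x5: False; x6: False.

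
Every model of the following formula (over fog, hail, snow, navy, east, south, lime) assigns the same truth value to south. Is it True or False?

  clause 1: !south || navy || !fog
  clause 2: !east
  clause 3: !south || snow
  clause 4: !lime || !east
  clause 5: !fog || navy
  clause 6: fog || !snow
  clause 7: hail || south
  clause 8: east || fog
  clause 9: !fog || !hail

Suppose south = false.
From the singleton clause (!east), east = false.
From the singleton clause (hail), hail = true.
From the singleton clause (fog), fog = true.
That conflicts with the unit clause (!fog).
So every satisfying assignment has south = True.

True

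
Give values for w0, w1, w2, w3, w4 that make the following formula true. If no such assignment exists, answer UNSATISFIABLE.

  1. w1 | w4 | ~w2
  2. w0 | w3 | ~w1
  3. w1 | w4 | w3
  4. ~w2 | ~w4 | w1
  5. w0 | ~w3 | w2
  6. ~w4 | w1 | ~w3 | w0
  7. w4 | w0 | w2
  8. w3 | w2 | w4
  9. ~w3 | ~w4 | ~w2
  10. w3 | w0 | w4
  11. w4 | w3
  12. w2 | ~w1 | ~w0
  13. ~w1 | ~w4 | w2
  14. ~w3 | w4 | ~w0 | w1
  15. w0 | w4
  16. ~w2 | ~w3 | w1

Suppose w4 = 1.
Suppose w2 = 0.
From the singleton clause (~w1), w1 = 0.
Suppose w0 = 1.
All clauses hold; w3 can take either value.

w0: 1; w1: 0; w2: 0; w3: 1; w4: 1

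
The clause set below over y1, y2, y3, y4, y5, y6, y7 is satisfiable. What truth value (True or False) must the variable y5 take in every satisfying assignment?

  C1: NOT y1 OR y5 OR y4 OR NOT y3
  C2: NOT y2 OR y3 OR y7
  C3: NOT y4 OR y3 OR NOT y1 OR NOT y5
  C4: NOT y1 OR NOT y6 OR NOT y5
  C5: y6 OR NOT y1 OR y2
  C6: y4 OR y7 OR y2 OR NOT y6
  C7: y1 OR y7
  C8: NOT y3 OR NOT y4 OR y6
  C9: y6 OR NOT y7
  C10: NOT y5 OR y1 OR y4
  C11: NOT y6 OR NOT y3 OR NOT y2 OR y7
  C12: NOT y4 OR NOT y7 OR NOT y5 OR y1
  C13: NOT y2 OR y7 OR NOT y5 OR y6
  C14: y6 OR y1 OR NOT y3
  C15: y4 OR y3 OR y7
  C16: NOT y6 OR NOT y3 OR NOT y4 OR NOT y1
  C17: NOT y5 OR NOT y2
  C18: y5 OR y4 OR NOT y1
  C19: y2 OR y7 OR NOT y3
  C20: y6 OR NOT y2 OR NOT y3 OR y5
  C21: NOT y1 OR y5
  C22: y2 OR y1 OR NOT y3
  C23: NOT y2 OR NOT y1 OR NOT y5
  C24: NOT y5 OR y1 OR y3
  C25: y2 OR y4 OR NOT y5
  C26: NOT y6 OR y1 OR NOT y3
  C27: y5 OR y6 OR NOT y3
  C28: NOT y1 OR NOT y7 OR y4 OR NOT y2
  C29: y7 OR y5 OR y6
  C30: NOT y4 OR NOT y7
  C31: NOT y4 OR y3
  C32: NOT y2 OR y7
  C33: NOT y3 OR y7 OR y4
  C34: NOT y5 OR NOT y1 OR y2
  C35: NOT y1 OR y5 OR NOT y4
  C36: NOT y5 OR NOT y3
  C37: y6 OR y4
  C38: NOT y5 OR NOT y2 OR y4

False

Suppose y5 = true.
The clause (NOT y2) is unit, so y2 = false.
The clause (y4) is unit, so y4 = true.
The clause (NOT y7) is unit, so y7 = false.
The clause (y1) is unit, so y1 = true.
But (NOT y1) is also a unit clause — contradiction.
So every satisfying assignment has y5 = False.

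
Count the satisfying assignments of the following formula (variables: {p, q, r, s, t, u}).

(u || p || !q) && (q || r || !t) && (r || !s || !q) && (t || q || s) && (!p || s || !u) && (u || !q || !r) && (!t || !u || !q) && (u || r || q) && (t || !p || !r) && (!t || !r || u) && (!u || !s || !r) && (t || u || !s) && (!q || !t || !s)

There are 2^6 = 64 truth assignments over (p, q, r, s, t, u).
Split on p. With p = true, the clauses containing p are satisfied and !p drops from the rest; 3 of the 2^5 = 32 assignments to the other variables satisfy what remains.
With p = false, by the same count on the reduced clause set, 4 assignments work.
(One model: p=F, q=F, r=F, s=T, t=F, u=T.)
Total: 3 + 4 = 7.

7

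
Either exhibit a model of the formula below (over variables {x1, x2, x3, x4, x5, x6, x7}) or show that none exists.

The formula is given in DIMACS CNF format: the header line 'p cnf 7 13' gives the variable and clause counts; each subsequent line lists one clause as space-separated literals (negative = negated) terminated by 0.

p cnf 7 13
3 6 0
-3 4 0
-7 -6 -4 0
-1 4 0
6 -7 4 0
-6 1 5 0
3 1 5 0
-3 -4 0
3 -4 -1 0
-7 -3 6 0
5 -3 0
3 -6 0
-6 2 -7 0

Suppose x3 = True.
(x4) alone gives x4 = True.
But (¬x4) is also a unit clause — contradiction.
Backtrack on x3: now try x3 = False.
(x6) alone gives x6 = True.
But (¬x6) is also a unit clause — contradiction.
Neither x3 = True nor x3 = False works.

UNSATISFIABLE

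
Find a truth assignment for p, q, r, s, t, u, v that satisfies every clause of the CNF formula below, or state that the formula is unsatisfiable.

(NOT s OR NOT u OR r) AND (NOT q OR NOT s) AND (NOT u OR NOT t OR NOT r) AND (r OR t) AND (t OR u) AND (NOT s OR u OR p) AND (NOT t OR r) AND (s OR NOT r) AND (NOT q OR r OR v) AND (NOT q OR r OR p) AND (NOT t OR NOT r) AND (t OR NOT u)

UNSATISFIABLE

Branch on q: set q = false.
Branch on r: set r = true.
From the singleton clause (s), s = true.
From the singleton clause (NOT t), t = false.
From the singleton clause (u), u = true.
But (NOT u) is also a unit clause — contradiction.
Backtrack on r: now try r = false.
From the singleton clause (t), t = true.
But (NOT t) is also a unit clause — contradiction.
Neither r = true nor r = false works.
Backtrack on q: now try q = true.
From the singleton clause (NOT s), s = false.
From the singleton clause (NOT r), r = false.
From the singleton clause (t), t = true.
But (NOT t) is also a unit clause — contradiction.
Neither q = true nor q = false works.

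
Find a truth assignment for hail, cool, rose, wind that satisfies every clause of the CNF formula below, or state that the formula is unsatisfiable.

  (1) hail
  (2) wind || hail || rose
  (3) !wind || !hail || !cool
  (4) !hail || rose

The clause (hail) is unit, so hail = true.
The clause (rose) is unit, so rose = true.
Case wind = false:
Every clause is now satisfied; cool is unconstrained.

hail=true, cool=false, rose=true, wind=false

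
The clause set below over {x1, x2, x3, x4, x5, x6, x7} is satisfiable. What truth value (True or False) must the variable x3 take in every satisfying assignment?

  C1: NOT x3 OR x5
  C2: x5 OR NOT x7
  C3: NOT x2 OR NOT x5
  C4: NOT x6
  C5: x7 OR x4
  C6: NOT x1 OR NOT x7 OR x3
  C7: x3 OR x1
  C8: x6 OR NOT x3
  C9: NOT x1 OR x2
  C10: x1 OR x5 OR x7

False

Suppose x3 = true.
The clause (x5) is unit, so x5 = true.
The clause (NOT x2) is unit, so x2 = false.
The clause (NOT x6) is unit, so x6 = false.
But (x6) is also a unit clause — contradiction.
So every satisfying assignment has x3 = False.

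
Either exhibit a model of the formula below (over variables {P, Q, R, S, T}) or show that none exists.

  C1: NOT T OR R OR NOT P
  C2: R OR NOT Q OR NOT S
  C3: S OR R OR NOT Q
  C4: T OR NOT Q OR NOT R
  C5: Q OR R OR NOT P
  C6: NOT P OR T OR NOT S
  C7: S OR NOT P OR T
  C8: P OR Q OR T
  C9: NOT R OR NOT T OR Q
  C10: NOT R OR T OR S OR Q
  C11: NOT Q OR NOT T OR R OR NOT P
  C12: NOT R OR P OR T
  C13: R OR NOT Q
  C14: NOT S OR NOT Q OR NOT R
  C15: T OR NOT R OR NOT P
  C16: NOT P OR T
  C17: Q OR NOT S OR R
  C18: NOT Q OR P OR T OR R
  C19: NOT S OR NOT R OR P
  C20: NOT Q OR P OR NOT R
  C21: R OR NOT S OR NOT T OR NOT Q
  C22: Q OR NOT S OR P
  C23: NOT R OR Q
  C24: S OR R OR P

Suppose R = true.
(Q) alone gives Q = true.
(T) alone gives T = true.
(NOT S) alone gives S = false.
(P) alone gives P = true.
All clauses are satisfied.

P: true, Q: true, R: true, S: false, T: true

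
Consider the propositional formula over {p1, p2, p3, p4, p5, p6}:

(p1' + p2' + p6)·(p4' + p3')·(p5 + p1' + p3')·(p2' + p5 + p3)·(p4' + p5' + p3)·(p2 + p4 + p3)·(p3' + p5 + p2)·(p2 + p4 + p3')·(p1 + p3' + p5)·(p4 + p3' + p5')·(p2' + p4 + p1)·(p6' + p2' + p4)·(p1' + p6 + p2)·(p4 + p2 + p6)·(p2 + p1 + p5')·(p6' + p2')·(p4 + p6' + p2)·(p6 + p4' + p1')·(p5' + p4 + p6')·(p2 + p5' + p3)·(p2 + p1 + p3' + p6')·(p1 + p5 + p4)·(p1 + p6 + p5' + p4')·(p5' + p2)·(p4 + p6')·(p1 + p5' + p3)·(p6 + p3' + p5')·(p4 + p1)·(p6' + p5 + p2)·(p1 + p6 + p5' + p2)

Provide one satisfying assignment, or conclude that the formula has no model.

Branch on p4: set p4 = 1.
The clause (p3') is unit, so p3 = 0.
The clause (p5') is unit, so p5 = 0.
The clause (p2') is unit, so p2 = 0.
The clause (p6') is unit, so p6 = 0.
The clause (p1') is unit, so p1 = 0.
All clauses are satisfied.

p1: 0; p2: 0; p3: 0; p4: 1; p5: 0; p6: 0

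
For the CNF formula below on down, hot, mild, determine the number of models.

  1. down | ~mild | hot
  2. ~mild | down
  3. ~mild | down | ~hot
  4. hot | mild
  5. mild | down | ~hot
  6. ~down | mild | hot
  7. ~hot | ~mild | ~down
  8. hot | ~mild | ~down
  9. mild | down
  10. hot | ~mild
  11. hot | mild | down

1

There are 2^3 = 8 truth assignments over (down, hot, mild).
Split on mild. With mild = 1, the clauses containing mild are satisfied and ~mild drops from the rest; 0 of the 2^2 = 4 assignments to the other variables satisfy what remains.
With mild = 0, by the same count on the reduced clause set, 1 assignment works.
Total: 0 + 1 = 1.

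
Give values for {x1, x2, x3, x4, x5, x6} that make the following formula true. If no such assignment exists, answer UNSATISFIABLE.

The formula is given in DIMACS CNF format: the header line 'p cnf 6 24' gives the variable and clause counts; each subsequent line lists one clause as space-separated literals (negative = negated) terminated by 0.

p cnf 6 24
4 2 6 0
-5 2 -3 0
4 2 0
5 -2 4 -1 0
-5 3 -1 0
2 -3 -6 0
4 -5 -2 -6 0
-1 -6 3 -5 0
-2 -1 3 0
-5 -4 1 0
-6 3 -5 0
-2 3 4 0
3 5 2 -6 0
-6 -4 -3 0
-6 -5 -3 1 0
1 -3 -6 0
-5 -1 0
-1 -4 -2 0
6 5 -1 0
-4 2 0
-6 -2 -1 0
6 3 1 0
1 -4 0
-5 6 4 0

x1=False, x2=True, x3=True, x4=False, x5=False, x6=False

Case x4 = False:
The clause (x2) is unit, so x2 = True.
The clause (x3) is unit, so x3 = True.
Case x5 = False:
The clause (¬x1) is unit, so x1 = False.
The clause (¬x6) is unit, so x6 = False.
All clauses are satisfied.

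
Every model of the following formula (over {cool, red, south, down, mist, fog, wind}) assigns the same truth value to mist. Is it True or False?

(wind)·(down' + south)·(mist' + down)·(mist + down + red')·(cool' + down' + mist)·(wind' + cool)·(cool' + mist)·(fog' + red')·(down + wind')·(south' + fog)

True

Suppose mist = 0.
Unit clause (wind) forces wind = 1.
Unit clause (cool) forces cool = 1.
Now (cool') is unsatisfied and unit — conflict.
So every satisfying assignment has mist = True.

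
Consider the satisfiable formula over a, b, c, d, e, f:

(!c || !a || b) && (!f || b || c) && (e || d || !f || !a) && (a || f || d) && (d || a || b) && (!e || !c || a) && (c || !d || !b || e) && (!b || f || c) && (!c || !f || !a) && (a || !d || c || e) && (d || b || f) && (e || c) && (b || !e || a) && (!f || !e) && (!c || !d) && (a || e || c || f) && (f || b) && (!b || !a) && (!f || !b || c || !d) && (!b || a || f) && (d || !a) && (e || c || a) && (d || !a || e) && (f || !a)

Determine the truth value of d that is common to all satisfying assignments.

Suppose d = true.
From the singleton clause (!c), c = false.
From the singleton clause (e), e = true.
From the singleton clause (!f), f = false.
From the singleton clause (!b), b = false.
That conflicts with the unit clause (b).
So every satisfying assignment has d = False.

False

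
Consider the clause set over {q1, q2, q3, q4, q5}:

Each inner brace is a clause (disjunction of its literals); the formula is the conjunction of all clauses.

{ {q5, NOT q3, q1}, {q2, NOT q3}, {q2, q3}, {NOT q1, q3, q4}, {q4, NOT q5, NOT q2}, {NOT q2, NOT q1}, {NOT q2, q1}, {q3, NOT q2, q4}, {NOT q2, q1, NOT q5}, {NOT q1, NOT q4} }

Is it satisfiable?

No, unsatisfiable

Suppose q2 = true.
The clause (NOT q1) is unit, so q1 = false.
That conflicts with the unit clause (q1).
So q2 must be the other value — set q2 = false.
The clause (NOT q3) is unit, so q3 = false.
That conflicts with the unit clause (q3).
Either choice for q2 ends in contradiction.
No assignment satisfies every clause.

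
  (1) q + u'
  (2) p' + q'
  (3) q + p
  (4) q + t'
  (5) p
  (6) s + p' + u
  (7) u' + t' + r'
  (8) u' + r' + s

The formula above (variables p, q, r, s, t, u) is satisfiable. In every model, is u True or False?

Suppose u = 1.
From the singleton clause (q), q = 1.
From the singleton clause (p'), p = 0.
Now (p) is unsatisfied and unit — conflict.
So every satisfying assignment has u = False.

False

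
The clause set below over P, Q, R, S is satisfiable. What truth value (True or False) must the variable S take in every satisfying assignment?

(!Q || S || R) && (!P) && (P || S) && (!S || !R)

Suppose S = false.
From the singleton clause (!P), P = false.
Now (P) is unsatisfied and unit — conflict.
So every satisfying assignment has S = True.

True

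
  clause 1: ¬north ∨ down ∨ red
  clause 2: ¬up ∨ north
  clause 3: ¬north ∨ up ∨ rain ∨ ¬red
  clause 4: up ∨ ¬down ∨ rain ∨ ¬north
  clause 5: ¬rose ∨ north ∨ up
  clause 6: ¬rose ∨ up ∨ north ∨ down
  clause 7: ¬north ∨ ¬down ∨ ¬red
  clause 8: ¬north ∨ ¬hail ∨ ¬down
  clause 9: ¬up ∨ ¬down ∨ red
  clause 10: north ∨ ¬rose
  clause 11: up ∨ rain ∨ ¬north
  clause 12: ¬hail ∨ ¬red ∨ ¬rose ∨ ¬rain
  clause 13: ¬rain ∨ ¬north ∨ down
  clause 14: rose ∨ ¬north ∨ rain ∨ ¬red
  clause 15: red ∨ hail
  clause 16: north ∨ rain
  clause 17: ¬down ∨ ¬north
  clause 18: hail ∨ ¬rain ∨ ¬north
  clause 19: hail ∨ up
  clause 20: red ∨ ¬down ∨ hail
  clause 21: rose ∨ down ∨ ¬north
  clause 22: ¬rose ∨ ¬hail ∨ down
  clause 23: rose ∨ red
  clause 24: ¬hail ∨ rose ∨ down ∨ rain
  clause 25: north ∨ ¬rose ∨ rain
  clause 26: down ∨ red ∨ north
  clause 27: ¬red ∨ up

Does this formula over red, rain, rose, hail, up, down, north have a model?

Yes, satisfiable

Suppose up = True.
From the singleton clause (north), north = True.
From the singleton clause (¬down), down = False.
From the singleton clause (red), red = True.
From the singleton clause (¬rain), rain = False.
From the singleton clause (rose), rose = True.
From the singleton clause (¬hail), hail = False.
All clauses are satisfied.
A satisfying assignment: red ↦ True; rain ↦ False; rose ↦ True; hail ↦ False; up ↦ True; down ↦ False; north ↦ True.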